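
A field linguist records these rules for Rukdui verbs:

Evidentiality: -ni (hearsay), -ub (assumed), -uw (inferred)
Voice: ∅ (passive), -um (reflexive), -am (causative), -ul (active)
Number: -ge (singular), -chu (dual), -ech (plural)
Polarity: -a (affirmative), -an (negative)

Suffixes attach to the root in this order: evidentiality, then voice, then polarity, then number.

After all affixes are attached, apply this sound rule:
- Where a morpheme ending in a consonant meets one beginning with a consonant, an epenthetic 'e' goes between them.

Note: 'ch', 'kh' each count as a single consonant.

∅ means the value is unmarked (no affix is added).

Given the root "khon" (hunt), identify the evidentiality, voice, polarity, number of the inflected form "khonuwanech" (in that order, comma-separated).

Segment: khon-uw-an-ech.
evidentiality: -uw → inferred.
voice: ∅ → passive.
polarity: -an → negative.
number: -ech → plural.

inferred, passive, negative, plural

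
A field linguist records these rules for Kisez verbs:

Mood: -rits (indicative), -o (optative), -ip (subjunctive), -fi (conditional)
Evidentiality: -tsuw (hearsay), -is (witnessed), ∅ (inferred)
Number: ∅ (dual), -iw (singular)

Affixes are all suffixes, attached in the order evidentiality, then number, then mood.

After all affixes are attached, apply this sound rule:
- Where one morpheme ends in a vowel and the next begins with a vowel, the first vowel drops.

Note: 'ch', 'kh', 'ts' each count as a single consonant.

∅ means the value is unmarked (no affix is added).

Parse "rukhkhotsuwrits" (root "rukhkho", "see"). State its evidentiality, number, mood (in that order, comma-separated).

hearsay, dual, indicative

Segment: rukhkho-tsuw-rits.
evidentiality: -tsuw → hearsay.
number: ∅ → dual.
mood: -rits → indicative.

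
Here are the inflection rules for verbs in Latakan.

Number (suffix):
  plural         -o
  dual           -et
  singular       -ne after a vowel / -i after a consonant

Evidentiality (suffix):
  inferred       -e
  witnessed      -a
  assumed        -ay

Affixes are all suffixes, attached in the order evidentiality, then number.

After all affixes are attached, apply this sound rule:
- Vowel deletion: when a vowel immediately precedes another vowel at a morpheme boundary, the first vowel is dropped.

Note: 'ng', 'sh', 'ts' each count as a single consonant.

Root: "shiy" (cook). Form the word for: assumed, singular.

shiyayi

Attach evidentiality assumed -ay → shiyay.
Attach number singular -i (after consonant 'y') → shiyayi.
Vowel deletion: no change.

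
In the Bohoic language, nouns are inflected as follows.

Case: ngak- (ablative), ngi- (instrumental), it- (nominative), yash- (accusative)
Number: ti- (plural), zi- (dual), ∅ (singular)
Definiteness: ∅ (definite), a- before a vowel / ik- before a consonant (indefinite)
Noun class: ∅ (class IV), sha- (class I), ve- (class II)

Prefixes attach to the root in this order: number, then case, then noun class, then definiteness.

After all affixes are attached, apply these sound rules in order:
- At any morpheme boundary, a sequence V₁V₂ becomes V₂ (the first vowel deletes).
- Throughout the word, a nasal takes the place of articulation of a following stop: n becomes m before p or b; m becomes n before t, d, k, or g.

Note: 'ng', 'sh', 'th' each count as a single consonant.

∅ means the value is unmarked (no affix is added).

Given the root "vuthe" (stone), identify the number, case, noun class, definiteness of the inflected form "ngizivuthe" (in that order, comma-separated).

Segment: ngi-zi-vuthe.
number: zi- → dual.
case: ngi- → instrumental.
noun class: ∅ → class IV.
definiteness: ∅ → definite.

dual, instrumental, class IV, definite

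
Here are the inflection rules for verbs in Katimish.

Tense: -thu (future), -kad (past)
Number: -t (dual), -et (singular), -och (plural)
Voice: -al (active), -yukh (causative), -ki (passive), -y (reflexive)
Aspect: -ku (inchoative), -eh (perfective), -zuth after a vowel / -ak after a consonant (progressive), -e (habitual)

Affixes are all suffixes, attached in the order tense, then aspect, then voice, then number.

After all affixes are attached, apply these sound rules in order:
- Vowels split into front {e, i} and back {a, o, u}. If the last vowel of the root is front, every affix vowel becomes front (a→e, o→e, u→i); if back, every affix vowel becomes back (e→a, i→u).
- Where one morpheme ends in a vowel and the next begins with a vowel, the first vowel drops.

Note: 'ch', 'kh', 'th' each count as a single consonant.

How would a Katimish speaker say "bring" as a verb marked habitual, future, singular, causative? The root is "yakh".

Attach tense future -thu → yakhthu.
Attach aspect habitual -e → yakhthue.
Attach voice causative -yukh → yakhthueyukh.
Attach number singular -et → yakhthueyukhet.
Apply vowel harmony: yakhthueyukhet → yakhthuayukhat.
Apply vowel deletion: yakhthuayukhat → yakhthayukhat.

yakhthayukhat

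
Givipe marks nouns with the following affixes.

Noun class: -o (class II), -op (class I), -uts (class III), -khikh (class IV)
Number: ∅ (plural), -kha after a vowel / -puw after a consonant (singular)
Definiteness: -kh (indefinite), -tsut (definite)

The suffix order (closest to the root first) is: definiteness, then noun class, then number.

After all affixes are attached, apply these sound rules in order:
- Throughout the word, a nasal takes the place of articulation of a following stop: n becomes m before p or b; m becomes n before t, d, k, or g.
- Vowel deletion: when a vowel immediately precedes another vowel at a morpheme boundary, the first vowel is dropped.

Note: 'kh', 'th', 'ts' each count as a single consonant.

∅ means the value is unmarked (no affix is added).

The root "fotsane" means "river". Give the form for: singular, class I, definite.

fotsanetsutoppuw

Attach definiteness definite -tsut → fotsanetsut.
Attach noun class class I -op → fotsanetsutop.
Attach number singular -puw (after consonant 'p') → fotsanetsutoppuw.
Nasal assimilation: no change.
Vowel deletion: no change.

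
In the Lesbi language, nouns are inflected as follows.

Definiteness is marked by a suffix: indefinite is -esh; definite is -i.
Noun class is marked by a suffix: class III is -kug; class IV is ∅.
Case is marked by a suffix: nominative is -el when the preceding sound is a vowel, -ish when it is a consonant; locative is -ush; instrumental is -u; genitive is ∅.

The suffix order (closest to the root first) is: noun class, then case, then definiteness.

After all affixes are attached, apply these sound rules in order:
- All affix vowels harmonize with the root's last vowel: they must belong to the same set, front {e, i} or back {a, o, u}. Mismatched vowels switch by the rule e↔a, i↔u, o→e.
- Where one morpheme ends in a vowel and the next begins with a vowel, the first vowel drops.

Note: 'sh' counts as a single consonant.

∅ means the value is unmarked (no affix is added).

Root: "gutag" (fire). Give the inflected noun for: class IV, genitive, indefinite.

gutagash

noun class = class IV: zero marking, form stays gutag.
case = genitive: zero marking, form stays gutag.
Attach definiteness indefinite -esh → gutagesh.
Apply vowel harmony: gutagesh → gutagash.
Vowel deletion: no change.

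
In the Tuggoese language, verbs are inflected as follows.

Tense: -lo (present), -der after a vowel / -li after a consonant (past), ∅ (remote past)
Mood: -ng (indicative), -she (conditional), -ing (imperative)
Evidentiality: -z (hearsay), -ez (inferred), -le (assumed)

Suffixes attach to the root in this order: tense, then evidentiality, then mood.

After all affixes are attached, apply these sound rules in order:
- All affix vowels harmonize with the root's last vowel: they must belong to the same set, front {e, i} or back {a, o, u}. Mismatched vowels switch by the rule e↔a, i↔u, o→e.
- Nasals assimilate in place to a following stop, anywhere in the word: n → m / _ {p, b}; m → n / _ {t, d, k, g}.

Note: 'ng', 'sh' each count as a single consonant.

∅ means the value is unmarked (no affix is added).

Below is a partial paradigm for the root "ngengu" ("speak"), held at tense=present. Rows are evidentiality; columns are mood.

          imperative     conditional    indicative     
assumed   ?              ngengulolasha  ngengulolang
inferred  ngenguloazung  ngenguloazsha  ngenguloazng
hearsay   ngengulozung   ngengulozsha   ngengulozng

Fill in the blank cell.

Attach tense present -lo → ngengulo.
Attach evidentiality assumed -le → ngengulole.
Attach mood imperative -ing → ngenguloleing.
Apply vowel harmony: ngenguloleing → ngengulolaung.
Nasal assimilation: no change.

ngengulolaung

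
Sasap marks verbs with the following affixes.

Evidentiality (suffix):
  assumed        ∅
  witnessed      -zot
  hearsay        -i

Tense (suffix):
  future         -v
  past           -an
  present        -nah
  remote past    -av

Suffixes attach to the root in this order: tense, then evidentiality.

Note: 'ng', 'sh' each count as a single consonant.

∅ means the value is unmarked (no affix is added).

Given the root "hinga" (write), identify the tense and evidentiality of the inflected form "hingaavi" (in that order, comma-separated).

remote past, hearsay

Segment: hinga-av-i.
tense: -av → remote past.
evidentiality: -i → hearsay.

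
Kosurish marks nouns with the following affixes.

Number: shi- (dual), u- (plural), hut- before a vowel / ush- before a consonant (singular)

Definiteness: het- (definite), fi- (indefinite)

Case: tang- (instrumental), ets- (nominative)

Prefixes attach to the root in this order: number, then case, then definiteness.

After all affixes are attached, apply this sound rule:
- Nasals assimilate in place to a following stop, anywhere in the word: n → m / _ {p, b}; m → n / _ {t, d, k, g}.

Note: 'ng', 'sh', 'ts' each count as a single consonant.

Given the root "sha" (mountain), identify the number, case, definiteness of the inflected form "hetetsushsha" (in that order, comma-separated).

singular, nominative, definite

Segment: het-ets-ush-sha.
number: hut/ush- → singular.
case: ets- → nominative.
definiteness: het- → definite.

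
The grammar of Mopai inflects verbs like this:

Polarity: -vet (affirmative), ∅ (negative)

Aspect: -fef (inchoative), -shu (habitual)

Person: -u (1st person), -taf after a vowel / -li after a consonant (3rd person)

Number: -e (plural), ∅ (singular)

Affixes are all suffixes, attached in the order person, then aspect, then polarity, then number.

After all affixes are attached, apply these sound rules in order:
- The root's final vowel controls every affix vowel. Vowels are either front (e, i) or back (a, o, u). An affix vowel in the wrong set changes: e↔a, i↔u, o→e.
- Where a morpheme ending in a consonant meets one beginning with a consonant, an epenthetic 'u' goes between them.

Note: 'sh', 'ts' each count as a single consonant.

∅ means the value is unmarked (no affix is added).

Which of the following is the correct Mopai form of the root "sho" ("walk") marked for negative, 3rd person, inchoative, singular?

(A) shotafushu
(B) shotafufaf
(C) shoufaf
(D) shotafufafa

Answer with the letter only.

Attach person 3rd person -taf (after vowel 'o') → shotaf.
Attach aspect inchoative -fef → shotaffef.
polarity = negative: zero marking, form stays shotaffef.
number = singular: zero marking, form stays shotaffef.
Apply vowel harmony: shotaffef → shotaffaf.
Apply epenthesis: shotaffaf → shotafufaf.
So the correct form is shotafufaf, option (B).
(A) shotafushu is wrong: it uses habitual instead of inchoative for aspect.
(D) shotafufafa is wrong: it uses plural instead of singular for number.
(C) shoufaf is wrong: it uses 1st person instead of 3rd person for person.

B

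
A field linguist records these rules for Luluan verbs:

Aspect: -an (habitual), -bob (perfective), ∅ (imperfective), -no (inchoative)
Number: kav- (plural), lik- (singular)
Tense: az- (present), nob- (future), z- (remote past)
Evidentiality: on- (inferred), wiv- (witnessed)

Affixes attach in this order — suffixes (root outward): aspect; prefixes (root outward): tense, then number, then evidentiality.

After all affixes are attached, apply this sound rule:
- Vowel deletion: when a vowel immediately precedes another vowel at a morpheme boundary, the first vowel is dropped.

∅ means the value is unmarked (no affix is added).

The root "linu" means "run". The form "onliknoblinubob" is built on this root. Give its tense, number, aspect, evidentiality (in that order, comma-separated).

future, singular, perfective, inferred

Segment: on-lik-nob-linu-bob.
tense: nob- → future.
number: lik- → singular.
aspect: -bob → perfective.
evidentiality: on- → inferred.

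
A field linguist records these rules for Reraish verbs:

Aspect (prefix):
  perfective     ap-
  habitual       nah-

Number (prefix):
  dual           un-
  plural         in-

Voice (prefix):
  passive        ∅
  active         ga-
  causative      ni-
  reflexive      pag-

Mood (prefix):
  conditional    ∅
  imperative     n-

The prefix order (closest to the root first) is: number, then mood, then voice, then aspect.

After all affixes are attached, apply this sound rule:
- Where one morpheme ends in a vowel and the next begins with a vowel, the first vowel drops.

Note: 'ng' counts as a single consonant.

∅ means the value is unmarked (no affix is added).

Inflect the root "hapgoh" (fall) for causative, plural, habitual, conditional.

nahninhapgoh

Attach number plural in- → inhapgoh.
mood = conditional: zero marking, form stays inhapgoh.
Attach voice causative ni- → niinhapgoh.
Attach aspect habitual nah- → nahniinhapgoh.
Apply vowel deletion: nahniinhapgoh → nahninhapgoh.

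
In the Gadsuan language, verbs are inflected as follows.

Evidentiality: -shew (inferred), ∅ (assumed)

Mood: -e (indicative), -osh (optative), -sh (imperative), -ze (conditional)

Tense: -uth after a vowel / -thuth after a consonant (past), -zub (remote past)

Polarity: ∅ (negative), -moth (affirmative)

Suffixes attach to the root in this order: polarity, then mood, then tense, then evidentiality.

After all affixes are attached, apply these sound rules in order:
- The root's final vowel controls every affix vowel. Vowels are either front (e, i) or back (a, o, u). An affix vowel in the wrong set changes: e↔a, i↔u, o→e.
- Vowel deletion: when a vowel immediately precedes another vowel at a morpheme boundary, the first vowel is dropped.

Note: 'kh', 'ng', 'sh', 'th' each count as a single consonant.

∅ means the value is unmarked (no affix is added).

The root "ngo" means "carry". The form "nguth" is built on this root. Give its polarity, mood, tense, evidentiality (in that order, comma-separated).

Segment: ngo-e-uth.
polarity: ∅ → negative.
mood: -e → indicative.
tense: -uth/thuth → past.
evidentiality: ∅ → assumed.

negative, indicative, past, assumed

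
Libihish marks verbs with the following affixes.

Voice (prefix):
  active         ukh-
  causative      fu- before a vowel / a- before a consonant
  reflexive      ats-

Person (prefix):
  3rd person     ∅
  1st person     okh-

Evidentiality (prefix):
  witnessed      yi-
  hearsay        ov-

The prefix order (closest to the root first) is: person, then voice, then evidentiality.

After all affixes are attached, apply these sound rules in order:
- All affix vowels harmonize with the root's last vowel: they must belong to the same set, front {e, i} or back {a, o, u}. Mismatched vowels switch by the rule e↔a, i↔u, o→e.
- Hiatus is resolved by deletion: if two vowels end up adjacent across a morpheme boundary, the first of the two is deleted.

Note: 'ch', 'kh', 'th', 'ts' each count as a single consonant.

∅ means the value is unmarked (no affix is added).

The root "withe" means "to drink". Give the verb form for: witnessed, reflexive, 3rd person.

yetswithe

person = 3rd person: zero marking, form stays withe.
Attach voice reflexive ats- → atswithe.
Attach evidentiality witnessed yi- → yiatswithe.
Apply vowel harmony: yiatswithe → yietswithe.
Apply vowel deletion: yietswithe → yetswithe.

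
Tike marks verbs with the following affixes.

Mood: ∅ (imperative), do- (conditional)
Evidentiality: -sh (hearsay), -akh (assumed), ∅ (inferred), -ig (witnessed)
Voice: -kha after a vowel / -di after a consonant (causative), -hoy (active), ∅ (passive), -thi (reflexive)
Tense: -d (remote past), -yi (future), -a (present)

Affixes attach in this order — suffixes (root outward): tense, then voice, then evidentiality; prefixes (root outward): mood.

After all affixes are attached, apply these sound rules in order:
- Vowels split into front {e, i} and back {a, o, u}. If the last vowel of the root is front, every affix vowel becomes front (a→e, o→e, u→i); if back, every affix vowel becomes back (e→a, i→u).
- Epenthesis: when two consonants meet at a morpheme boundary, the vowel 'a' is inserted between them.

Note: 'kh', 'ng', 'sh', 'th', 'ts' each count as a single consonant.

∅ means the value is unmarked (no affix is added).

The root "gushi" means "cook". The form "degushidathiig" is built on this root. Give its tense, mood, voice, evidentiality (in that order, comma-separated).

remote past, conditional, reflexive, witnessed

Segment: do-gushi-d-thi-ig.
tense: -d → remote past.
mood: do- → conditional.
voice: -thi → reflexive.
evidentiality: -ig → witnessed.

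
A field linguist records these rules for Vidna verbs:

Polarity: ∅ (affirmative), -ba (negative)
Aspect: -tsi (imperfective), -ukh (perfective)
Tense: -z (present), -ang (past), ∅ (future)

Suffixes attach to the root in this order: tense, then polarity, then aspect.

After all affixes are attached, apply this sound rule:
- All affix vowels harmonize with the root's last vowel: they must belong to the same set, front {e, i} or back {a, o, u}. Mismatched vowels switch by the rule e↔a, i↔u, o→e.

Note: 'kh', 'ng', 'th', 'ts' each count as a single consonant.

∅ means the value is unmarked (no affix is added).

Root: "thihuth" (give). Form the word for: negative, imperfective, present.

thihuthzbatsu

Attach tense present -z → thihuthz.
Attach polarity negative -ba → thihuthzba.
Attach aspect imperfective -tsi → thihuthzbatsi.
Apply vowel harmony: thihuthzbatsi → thihuthzbatsu.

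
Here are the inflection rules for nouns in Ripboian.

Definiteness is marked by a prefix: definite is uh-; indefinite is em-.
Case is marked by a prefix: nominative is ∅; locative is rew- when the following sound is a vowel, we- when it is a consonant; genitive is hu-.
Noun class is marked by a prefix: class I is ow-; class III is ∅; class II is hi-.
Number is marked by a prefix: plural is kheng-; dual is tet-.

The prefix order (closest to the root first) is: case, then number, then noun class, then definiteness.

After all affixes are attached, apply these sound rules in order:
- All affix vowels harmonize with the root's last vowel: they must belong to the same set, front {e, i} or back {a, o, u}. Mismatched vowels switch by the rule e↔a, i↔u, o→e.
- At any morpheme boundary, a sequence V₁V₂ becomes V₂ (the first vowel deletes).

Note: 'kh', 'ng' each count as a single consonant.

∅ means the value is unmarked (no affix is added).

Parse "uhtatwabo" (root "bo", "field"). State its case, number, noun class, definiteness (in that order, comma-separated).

Segment: uh-tet-we-bo.
case: rew/we- → locative.
number: tet- → dual.
noun class: ∅ → class III.
definiteness: uh- → definite.

locative, dual, class III, definite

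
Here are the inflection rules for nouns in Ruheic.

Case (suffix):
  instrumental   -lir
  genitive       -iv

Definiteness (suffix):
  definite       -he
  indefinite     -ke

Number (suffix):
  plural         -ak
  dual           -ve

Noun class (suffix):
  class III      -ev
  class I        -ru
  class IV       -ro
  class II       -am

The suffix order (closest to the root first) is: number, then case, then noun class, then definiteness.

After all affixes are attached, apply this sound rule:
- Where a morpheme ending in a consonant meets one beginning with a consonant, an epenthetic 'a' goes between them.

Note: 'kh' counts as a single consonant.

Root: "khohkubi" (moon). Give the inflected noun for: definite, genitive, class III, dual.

khohkubiveivevahe

Attach number dual -ve → khohkubive.
Attach case genitive -iv → khohkubiveiv.
Attach noun class class III -ev → khohkubiveivev.
Attach definiteness definite -he → khohkubiveivevhe.
Apply epenthesis: khohkubiveivevhe → khohkubiveivevahe.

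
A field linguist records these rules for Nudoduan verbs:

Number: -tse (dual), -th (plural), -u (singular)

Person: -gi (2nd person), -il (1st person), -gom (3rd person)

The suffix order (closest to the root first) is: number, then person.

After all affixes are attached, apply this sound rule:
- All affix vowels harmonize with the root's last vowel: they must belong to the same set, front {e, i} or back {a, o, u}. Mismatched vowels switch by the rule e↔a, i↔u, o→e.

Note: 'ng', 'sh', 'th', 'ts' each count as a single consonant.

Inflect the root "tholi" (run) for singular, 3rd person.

tholiigem

Attach number singular -u → tholiu.
Attach person 3rd person -gom → tholiugom.
Apply vowel harmony: tholiugom → tholiigem.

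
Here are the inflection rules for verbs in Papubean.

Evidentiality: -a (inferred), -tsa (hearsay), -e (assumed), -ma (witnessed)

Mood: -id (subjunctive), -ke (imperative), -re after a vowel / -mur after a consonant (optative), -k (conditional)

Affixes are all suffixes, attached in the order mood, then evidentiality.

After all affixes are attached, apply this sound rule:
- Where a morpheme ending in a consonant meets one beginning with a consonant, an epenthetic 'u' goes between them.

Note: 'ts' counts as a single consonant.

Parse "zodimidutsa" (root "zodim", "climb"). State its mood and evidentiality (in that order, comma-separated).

Segment: zodim-id-tsa.
mood: -id → subjunctive.
evidentiality: -tsa → hearsay.

subjunctive, hearsay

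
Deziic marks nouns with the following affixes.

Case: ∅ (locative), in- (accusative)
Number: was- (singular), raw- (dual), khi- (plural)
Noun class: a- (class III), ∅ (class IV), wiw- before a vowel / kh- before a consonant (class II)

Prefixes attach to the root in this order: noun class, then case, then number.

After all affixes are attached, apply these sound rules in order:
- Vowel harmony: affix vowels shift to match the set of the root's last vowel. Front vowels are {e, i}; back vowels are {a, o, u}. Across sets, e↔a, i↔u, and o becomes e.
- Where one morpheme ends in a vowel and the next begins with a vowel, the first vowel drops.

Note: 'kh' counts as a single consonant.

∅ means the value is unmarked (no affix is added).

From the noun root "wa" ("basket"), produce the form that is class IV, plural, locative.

noun class = class IV: zero marking, form stays wa.
case = locative: zero marking, form stays wa.
Attach number plural khi- → khiwa.
Apply vowel harmony: khiwa → khuwa.
Vowel deletion: no change.

khuwa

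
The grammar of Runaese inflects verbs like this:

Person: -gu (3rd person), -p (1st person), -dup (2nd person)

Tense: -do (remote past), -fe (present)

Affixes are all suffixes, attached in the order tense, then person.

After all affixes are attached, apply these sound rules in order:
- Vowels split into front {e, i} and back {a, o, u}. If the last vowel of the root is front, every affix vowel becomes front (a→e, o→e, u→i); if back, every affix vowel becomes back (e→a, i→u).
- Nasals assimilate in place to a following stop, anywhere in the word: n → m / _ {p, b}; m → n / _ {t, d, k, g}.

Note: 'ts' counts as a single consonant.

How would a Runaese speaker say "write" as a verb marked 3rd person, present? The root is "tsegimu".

Attach tense present -fe → tsegimufe.
Attach person 3rd person -gu → tsegimufegu.
Apply vowel harmony: tsegimufegu → tsegimufagu.
Nasal assimilation: no change.

tsegimufagu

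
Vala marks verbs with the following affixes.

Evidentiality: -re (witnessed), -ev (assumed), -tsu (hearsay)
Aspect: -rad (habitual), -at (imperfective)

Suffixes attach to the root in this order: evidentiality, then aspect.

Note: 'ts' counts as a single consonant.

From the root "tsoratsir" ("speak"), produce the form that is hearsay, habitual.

Attach evidentiality hearsay -tsu → tsoratsirtsu.
Attach aspect habitual -rad → tsoratsirtsurad.

tsoratsirtsurad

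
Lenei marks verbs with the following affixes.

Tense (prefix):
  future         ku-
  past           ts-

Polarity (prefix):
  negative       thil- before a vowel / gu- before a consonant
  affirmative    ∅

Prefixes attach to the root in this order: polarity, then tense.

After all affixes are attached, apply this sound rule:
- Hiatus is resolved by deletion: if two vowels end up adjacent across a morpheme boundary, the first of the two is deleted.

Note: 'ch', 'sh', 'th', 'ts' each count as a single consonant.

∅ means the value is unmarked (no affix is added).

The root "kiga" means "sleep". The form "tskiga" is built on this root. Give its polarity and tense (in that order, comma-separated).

affirmative, past

Segment: ts-kiga.
polarity: ∅ → affirmative.
tense: ts- → past.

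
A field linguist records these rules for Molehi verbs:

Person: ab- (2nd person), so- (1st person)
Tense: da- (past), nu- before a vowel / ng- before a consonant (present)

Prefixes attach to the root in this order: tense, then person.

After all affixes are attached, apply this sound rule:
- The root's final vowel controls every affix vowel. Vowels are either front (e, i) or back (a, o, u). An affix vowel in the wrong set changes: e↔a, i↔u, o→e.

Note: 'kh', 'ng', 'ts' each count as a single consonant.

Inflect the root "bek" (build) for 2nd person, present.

Attach tense present ng- (before consonant 'b') → ngbek.
Attach person 2nd person ab- → abngbek.
Apply vowel harmony: abngbek → ebngbek.

ebngbek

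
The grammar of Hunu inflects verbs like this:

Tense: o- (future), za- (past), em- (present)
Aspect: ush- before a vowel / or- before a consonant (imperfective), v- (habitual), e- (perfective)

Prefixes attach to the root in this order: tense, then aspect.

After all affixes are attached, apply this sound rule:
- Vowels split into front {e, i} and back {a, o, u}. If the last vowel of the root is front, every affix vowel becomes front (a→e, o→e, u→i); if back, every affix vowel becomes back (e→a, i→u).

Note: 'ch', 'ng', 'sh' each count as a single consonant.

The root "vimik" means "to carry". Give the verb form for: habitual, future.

vevimik

Attach tense future o- → ovimik.
Attach aspect habitual v- → vovimik.
Apply vowel harmony: vovimik → vevimik.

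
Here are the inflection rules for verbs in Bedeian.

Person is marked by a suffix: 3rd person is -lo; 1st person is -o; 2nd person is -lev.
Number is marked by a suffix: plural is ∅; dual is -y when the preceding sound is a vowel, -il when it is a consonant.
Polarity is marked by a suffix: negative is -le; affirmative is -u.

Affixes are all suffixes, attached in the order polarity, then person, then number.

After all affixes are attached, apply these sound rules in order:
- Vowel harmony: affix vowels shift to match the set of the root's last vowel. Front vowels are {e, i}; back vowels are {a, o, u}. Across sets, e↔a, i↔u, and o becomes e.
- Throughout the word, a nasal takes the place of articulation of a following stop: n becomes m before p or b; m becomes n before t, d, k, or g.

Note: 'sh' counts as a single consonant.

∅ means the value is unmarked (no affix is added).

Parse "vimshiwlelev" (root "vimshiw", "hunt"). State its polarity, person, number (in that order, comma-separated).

Segment: vimshiw-le-lev.
polarity: -le → negative.
person: -lev → 2nd person.
number: ∅ → plural.

negative, 2nd person, plural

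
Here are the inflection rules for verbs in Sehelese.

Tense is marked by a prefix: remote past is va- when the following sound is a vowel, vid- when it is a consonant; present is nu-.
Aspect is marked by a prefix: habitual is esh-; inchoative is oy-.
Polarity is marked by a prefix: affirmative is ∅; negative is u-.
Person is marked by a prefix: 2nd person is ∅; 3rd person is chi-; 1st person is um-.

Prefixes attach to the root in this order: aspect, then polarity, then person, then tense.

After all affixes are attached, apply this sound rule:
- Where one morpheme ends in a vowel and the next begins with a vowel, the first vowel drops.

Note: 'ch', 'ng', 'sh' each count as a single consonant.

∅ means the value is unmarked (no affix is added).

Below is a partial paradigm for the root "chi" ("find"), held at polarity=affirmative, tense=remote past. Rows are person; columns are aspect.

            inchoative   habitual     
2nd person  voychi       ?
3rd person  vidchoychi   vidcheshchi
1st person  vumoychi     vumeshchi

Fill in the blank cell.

veshchi

Attach aspect habitual esh- → eshchi.
polarity = affirmative: zero marking, form stays eshchi.
person = 2nd person: zero marking, form stays eshchi.
Attach tense remote past va- (before vowel 'e') → vaeshchi.
Apply vowel deletion: vaeshchi → veshchi.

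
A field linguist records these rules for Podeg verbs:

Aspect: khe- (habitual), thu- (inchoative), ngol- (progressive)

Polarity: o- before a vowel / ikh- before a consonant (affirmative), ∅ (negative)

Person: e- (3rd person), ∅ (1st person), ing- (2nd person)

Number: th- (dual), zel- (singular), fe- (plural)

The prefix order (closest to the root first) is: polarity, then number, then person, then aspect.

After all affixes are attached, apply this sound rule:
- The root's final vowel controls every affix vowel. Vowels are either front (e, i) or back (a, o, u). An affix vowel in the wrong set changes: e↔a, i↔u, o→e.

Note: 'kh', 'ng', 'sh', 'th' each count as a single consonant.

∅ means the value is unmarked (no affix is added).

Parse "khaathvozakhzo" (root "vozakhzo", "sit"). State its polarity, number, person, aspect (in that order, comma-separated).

Segment: khe-e-th-vozakhzo.
polarity: ∅ → negative.
number: th- → dual.
person: e- → 3rd person.
aspect: khe- → habitual.

negative, dual, 3rd person, habitual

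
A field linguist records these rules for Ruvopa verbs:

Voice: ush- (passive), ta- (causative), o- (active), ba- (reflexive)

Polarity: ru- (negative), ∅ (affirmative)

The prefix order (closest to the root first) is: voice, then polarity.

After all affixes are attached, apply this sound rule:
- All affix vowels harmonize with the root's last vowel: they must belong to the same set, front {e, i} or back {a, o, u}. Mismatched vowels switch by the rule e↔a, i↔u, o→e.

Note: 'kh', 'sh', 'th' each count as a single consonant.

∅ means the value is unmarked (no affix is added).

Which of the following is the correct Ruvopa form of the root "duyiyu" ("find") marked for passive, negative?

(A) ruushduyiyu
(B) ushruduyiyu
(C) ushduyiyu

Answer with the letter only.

Attach voice passive ush- → ushduyiyu.
Attach polarity negative ru- → ruushduyiyu.
Vowel harmony: no change.
So the correct form is ruushduyiyu, option (A).
(B) ushruduyiyu is wrong: it has the affixes in the wrong order.
(C) ushduyiyu is wrong: it uses affirmative instead of negative for polarity.

A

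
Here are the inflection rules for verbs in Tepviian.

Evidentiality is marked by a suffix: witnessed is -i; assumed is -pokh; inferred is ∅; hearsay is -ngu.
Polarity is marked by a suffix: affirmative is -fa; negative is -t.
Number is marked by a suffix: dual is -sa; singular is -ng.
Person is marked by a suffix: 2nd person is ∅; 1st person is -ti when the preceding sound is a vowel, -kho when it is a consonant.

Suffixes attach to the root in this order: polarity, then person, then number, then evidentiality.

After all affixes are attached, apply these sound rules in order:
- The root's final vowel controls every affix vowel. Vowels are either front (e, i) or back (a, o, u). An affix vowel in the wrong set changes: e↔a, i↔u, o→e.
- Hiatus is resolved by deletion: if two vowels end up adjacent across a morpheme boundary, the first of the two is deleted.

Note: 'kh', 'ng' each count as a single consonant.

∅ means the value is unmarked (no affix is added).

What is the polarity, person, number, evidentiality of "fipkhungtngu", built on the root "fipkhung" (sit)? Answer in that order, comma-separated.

negative, 2nd person, singular, witnessed

Segment: fipkhung-t-ng-i.
polarity: -t → negative.
person: ∅ → 2nd person.
number: -ng → singular.
evidentiality: -i → witnessed.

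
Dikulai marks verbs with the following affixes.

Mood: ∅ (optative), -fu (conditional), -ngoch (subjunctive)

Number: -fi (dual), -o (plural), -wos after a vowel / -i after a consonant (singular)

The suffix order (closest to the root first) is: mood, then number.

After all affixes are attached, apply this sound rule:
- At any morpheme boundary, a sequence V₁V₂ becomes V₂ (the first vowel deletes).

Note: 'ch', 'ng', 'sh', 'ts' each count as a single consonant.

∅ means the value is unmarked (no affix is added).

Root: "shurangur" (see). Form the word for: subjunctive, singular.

shurangurngochi

Attach mood subjunctive -ngoch → shurangurngoch.
Attach number singular -i (after consonant 'ch') → shurangurngochi.
Vowel deletion: no change.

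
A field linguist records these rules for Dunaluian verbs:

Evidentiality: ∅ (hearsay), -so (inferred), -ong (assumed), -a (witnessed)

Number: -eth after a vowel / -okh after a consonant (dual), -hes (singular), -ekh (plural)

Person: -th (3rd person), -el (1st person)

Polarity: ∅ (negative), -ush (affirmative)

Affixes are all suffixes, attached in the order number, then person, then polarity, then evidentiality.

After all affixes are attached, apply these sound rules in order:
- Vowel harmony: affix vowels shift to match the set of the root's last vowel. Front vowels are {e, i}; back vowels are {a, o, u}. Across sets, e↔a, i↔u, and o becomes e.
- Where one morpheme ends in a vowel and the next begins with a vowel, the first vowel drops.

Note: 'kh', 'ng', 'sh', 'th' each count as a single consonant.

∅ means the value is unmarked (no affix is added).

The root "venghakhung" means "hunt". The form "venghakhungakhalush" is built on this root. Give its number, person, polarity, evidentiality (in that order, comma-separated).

Segment: venghakhung-ekh-el-ush.
number: -ekh → plural.
person: -el → 1st person.
polarity: -ush → affirmative.
evidentiality: ∅ → hearsay.

plural, 1st person, affirmative, hearsay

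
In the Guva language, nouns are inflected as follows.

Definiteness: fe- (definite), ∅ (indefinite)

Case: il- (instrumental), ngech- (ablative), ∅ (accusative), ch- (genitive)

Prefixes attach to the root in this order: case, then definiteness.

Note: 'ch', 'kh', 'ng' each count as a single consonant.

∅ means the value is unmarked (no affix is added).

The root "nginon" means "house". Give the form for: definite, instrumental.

Attach case instrumental il- → ilnginon.
Attach definiteness definite fe- → feilnginon.

feilnginon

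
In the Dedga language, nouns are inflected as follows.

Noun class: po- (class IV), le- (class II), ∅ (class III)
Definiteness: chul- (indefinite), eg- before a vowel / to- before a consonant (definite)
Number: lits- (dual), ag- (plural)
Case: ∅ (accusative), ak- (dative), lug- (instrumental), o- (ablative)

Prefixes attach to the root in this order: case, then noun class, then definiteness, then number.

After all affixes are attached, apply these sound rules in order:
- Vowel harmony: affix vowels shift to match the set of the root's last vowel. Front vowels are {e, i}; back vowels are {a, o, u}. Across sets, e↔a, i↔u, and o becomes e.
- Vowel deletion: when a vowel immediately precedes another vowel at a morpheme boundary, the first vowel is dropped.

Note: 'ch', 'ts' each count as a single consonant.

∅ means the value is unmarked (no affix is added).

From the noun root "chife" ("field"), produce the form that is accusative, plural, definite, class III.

egtechife

case = accusative: zero marking, form stays chife.
noun class = class III: zero marking, form stays chife.
Attach definiteness definite to- (before consonant 'ch') → tochife.
Attach number plural ag- → agtochife.
Apply vowel harmony: agtochife → egtechife.
Vowel deletion: no change.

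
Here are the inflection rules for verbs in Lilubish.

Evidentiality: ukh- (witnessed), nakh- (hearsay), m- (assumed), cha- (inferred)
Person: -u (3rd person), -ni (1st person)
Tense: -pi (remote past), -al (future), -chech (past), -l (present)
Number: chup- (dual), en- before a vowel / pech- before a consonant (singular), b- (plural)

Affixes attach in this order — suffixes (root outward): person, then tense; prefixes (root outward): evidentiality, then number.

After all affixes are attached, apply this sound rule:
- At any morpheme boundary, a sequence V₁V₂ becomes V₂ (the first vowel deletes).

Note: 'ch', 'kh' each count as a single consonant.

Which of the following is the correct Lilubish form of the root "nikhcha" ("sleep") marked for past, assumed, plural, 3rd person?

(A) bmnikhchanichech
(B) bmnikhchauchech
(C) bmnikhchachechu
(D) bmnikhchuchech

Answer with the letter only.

Attach person 3rd person -u → nikhchau.
Attach evidentiality assumed m- → mnikhchau.
Attach tense past -chech → mnikhchauchech.
Attach number plural b- → bmnikhchauchech.
Apply vowel deletion: bmnikhchauchech → bmnikhchuchech.
So the correct form is bmnikhchuchech, option (D).
(C) bmnikhchachechu is wrong: it has the affixes in the wrong order.
(A) bmnikhchanichech is wrong: it uses 1st person instead of 3rd person for person.
(B) bmnikhchauchech is wrong: it fails to apply the sound rule(s).

D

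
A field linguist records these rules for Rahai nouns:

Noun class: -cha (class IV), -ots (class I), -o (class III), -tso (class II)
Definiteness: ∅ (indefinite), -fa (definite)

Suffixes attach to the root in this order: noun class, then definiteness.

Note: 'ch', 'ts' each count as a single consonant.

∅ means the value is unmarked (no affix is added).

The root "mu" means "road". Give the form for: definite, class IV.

muchafa

Attach noun class class IV -cha → mucha.
Attach definiteness definite -fa → muchafa.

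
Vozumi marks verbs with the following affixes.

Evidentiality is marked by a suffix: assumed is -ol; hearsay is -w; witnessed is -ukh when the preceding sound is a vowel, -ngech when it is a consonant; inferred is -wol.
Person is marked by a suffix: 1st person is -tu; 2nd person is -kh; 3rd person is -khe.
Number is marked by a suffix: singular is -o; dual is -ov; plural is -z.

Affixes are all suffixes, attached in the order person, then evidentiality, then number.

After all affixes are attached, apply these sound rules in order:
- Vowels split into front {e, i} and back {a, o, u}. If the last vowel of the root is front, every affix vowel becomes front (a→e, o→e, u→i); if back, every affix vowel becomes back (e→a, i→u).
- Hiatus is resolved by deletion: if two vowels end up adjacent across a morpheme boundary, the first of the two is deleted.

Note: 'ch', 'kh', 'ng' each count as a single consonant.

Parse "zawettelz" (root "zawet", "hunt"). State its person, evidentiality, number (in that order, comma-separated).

1st person, assumed, plural

Segment: zawet-tu-ol-z.
person: -tu → 1st person.
evidentiality: -ol → assumed.
number: -z → plural.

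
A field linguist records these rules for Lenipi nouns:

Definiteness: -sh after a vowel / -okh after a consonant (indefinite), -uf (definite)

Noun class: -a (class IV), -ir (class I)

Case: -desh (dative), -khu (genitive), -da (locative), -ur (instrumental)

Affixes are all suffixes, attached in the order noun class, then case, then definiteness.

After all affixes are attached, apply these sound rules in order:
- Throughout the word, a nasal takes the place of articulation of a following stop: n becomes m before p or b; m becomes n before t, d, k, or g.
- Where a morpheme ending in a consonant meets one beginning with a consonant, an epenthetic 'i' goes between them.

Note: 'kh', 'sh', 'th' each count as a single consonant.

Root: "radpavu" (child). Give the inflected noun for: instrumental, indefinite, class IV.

Attach noun class class IV -a → radpavua.
Attach case instrumental -ur → radpavuaur.
Attach definiteness indefinite -okh (after consonant 'r') → radpavuaurokh.
Nasal assimilation: no change.
Epenthesis: no change.

radpavuaurokh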